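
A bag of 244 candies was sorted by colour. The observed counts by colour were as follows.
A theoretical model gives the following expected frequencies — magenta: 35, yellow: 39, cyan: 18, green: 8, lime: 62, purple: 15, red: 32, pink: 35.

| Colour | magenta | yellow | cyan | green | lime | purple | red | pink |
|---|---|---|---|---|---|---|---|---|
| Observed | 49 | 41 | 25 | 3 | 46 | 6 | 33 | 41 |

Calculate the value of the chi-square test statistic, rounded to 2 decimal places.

χ² = (49−35)²/35 + (41−39)²/39 + (25−18)²/18 + (3−8)²/8 + (46−62)²/62 + (6−15)²/15 + (33−32)²/32 + (41−35)²/35
   = 5.600 + 0.103 + 2.722 + 3.125 + 4.129 + 5.400 + 0.031 + 1.029
Sum = 22.14

22.14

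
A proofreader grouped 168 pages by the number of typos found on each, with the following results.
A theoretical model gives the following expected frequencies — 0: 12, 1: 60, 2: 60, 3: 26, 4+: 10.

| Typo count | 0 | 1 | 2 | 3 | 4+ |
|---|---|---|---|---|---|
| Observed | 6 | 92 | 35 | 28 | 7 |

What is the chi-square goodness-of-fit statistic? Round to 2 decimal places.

χ² = (6−12)²/12 + (92−60)²/60 + (35−60)²/60 + (28−26)²/26 + (7−10)²/10
   = 3.000 + 17.067 + 10.417 + 0.154 + 0.900
Sum = 31.54

31.54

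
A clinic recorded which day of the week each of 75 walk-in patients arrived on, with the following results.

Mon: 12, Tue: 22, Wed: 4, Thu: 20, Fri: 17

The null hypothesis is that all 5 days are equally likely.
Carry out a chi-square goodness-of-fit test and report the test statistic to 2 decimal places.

13.87

Under H₀ each category has probability 1/5, so each expected count is 75/5 = 15.
cat         O        E   (O−E)²/E
Mon        12       15      0.600
Tue        22       15      3.267
Wed         4       15      8.067
Thu        20       15      1.667
Fri        17       15      0.267
Sum = 13.87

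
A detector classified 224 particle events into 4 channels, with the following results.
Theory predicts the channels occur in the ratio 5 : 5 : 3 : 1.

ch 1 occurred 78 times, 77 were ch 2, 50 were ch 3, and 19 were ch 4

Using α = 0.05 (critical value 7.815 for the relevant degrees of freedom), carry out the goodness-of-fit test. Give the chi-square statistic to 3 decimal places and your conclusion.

Ratio total = 14. Expected counts: 224×5/14 = 80, 224×5/14 = 80, 224×3/14 = 48, 224×1/14 = 16.
χ² = (78−80)²/80 + (77−80)²/80 + (50−48)²/48 + (19−16)²/16
   = 0.0500 + 0.1125 + 0.0833 + 0.5625
Sum = 0.808
df = 3. Since 0.808 < 7.815, we do not reject H₀.

0.808; do not reject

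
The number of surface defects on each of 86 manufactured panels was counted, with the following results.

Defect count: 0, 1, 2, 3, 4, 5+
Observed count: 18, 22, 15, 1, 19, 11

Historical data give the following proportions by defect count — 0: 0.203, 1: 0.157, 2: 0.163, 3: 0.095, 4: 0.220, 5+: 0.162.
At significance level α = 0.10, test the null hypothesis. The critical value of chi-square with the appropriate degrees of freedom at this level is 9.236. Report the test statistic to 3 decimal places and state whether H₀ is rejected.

Expected counts E_i = n·p_i: 86×0.203 = 17.458, 86×0.157 = 13.502, 86×0.163 = 14.018, 86×0.095 = 8.17, 86×0.220 = 18.92, 86×0.162 = 13.932.
χ² = (18−17.458)²/17.458 + (22−13.502)²/13.502 + (15−14.018)²/14.018 + (1−8.17)²/8.17 + (19−18.92)²/18.92 + (11−13.932)²/13.932
   = 0.0168 + 5.3485 + 0.0688 + 6.2924 + 0.0003 + 0.6170
Sum = 12.344
df = 5. Since 12.344 > 9.236, we reject H₀.

12.344; reject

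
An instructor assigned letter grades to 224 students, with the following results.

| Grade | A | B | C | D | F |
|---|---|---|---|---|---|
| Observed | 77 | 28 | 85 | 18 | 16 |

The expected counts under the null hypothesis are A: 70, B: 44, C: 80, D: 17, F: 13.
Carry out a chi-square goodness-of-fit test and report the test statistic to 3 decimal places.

cat         O        E   (O−E)²/E
A          77       70     0.7000
B          28       44     5.8182
C          85       80     0.3125
D          18       17     0.0588
F          16       13     0.6923
Sum = 7.582

7.582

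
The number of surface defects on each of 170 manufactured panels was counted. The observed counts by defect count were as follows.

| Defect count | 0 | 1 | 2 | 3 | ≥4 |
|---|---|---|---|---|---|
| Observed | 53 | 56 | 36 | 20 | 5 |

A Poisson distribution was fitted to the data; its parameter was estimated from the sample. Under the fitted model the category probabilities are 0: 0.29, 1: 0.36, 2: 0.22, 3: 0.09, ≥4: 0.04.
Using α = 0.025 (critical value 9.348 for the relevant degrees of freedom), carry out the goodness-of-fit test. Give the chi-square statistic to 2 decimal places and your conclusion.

Expected counts E_i = n·p_i: 170×0.29 = 49.3, 170×0.36 = 61.2, 170×0.22 = 37.4, 170×0.09 = 15.3, 170×0.04 = 6.8.
cat         O        E   (O−E)²/E
0          53     49.3      0.278
1          56     61.2      0.442
2          36     37.4      0.052
3          20     15.3      1.444
≥4          5      6.8      0.476
Sum = 2.69
df = 3. Since 2.69 < 9.348, we do not reject H₀.

2.69; do not reject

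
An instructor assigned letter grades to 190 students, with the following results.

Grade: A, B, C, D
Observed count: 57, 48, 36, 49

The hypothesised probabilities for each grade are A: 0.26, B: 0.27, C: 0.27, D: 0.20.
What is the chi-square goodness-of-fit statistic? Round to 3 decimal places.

Expected counts E_i = n·p_i: 190×0.26 = 49.4, 190×0.27 = 51.3, 190×0.27 = 51.3, 190×0.20 = 38.
cat         O        E   (O−E)²/E
A          57     49.4     1.1692
B          48     51.3     0.2123
C          36     51.3     4.5632
D          49       38     3.1842
Sum = 9.129

9.129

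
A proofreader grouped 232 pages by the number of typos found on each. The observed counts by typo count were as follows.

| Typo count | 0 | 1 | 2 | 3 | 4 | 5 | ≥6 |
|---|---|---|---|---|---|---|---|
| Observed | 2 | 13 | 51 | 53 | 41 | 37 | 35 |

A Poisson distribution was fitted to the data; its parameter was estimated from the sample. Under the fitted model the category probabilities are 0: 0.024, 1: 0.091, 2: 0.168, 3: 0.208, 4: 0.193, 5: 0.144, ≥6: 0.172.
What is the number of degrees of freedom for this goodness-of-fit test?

5

There are k = 7 categories and 1 parameter estimated from the data, so df = 7 − 1 − 1 = 5.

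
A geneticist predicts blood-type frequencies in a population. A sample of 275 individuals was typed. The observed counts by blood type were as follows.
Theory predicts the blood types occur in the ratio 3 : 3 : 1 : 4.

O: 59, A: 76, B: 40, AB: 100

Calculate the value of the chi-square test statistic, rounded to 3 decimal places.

Ratio total = 11. Expected counts: 275×3/11 = 75, 275×3/11 = 75, 275×1/11 = 25, 275×4/11 = 100.
cat         O        E   (O−E)²/E
O          59       75     3.4133
A          76       75     0.0133
B          40       25     9.0000
AB        100      100     0.0000
Sum = 12.427

12.427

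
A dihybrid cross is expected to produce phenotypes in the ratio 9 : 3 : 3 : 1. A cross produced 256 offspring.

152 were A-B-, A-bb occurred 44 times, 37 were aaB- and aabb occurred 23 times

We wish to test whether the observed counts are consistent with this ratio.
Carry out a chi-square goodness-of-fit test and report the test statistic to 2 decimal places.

Ratio total = 16. Expected counts: 256×9/16 = 144, 256×3/16 = 48, 256×3/16 = 48, 256×1/16 = 16.
A-B-: (152 − 144)²/144 = 64/144 = 0.444
A-bb: (44 − 48)²/48 = 16/48 = 0.333
aaB-: (37 − 48)²/48 = 121/48 = 2.521
aabb: (23 − 16)²/16 = 49/16 = 3.063
Sum = 6.36

6.36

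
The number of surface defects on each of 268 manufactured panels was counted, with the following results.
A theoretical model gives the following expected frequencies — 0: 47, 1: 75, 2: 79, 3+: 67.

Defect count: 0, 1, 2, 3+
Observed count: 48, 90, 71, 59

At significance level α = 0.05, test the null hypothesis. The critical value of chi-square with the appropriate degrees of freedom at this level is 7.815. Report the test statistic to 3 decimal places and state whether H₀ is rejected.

4.787; do not reject

0: (48 − 47)²/47 = 1/47 = 0.0213
1: (90 − 75)²/75 = 225/75 = 3.0000
2: (71 − 79)²/79 = 64/79 = 0.8101
3+: (59 − 67)²/67 = 64/67 = 0.9552
Sum = 4.787
df = 3. Since 4.787 < 7.815, we do not reject H₀.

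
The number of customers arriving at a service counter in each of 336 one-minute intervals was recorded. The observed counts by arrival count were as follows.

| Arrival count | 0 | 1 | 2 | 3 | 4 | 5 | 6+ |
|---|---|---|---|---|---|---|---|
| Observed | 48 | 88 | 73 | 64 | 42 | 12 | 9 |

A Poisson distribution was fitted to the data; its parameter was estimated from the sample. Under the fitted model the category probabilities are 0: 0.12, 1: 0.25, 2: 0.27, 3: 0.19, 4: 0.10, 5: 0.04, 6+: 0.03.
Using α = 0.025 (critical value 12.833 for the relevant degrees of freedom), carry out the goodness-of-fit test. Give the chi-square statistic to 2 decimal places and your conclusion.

Expected counts E_i = n·p_i: 336×0.12 = 40.32, 336×0.25 = 84, 336×0.27 = 90.72, 336×0.19 = 63.84, 336×0.10 = 33.6, 336×0.04 = 13.44, 336×0.03 = 10.08.
χ² = (48−40.32)²/40.32 + (88−84)²/84 + (73−90.72)²/90.72 + (64−63.84)²/63.84 + (42−33.6)²/33.6 + (12−13.44)²/13.44 + (9−10.08)²/10.08
   = 1.463 + 0.190 + 3.461 + 0.000 + 2.100 + 0.154 + 0.116
Sum = 7.48
df = 5. Since 7.48 < 12.833, we do not reject H₀.

7.48; do not reject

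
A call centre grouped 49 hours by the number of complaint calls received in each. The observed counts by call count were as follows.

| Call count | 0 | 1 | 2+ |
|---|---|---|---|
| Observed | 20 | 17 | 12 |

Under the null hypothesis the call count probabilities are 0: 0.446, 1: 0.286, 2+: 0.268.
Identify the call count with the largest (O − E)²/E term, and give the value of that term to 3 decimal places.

1, 0.636

Expected counts E_i = n·p_i: 49×0.446 = 21.854, 49×0.286 = 14.014, 49×0.268 = 13.132.
χ² = (20−21.854)²/21.854 + (17−14.014)²/14.014 + (12−13.132)²/13.132
   = 0.1573 + 0.6362 + 0.0976
The largest term is for 1: 0.636.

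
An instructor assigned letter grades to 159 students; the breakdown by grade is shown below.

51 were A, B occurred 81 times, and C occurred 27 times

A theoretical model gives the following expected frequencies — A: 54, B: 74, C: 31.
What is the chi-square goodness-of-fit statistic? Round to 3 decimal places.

1.345

cat         O        E   (O−E)²/E
A          51       54     0.1667
B          81       74     0.6622
C          27       31     0.5161
Sum = 1.345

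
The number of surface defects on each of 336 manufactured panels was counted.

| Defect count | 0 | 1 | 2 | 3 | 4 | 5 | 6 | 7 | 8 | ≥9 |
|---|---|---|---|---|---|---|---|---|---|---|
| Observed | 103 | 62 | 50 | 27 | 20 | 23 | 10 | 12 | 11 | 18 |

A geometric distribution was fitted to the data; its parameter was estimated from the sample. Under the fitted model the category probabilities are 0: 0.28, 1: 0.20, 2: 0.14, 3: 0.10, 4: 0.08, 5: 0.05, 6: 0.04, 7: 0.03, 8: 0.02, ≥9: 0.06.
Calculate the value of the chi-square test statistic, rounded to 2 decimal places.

Expected counts E_i = n·p_i: 336×0.28 = 94.08, 336×0.20 = 67.2, 336×0.14 = 47.04, 336×0.10 = 33.6, 336×0.08 = 26.88, 336×0.05 = 16.8, 336×0.04 = 13.44, 336×0.03 = 10.08, 336×0.02 = 6.72, 336×0.06 = 20.16.
0: (103 − 94.08)²/94.08 = 79.5664/94.08 = 0.846
1: (62 − 67.2)²/67.2 = 27.04/67.2 = 0.402
2: (50 − 47.04)²/47.04 = 8.7616/47.04 = 0.186
3: (27 − 33.6)²/33.6 = 43.56/33.6 = 1.296
4: (20 − 26.88)²/26.88 = 47.3344/26.88 = 1.761
5: (23 − 16.8)²/16.8 = 38.44/16.8 = 2.288
6: (10 − 13.44)²/13.44 = 11.8336/13.44 = 0.880
7: (12 − 10.08)²/10.08 = 3.6864/10.08 = 0.366
8: (11 − 6.72)²/6.72 = 18.3184/6.72 = 2.726
≥9: (18 − 20.16)²/20.16 = 4.6656/20.16 = 0.231
Sum = 10.98

10.98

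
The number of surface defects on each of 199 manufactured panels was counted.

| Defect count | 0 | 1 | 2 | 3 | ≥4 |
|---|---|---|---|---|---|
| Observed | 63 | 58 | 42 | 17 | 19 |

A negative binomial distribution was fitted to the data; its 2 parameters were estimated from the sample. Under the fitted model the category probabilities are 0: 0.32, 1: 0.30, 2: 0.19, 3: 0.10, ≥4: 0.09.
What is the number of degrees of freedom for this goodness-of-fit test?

2

There are k = 5 categories and 2 parameters estimated from the data, so df = 5 − 1 − 2 = 2.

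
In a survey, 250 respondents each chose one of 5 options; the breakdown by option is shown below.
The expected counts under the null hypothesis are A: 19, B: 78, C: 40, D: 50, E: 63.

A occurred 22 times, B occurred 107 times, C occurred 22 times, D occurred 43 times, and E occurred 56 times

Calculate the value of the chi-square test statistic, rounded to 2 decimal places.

A: (22 − 19)²/19 = 9/19 = 0.474
B: (107 − 78)²/78 = 841/78 = 10.782
C: (22 − 40)²/40 = 324/40 = 8.100
D: (43 − 50)²/50 = 49/50 = 0.980
E: (56 − 63)²/63 = 49/63 = 0.778
Sum = 21.11

21.11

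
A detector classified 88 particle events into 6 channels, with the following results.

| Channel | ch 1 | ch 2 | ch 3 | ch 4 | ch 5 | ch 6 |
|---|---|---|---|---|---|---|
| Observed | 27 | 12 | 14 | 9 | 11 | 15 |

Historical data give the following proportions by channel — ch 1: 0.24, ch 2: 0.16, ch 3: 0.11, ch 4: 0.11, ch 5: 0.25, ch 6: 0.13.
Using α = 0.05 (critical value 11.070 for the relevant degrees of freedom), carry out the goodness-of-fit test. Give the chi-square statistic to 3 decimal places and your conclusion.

10.528; do not reject

Expected counts E_i = n·p_i: 88×0.24 = 21.12, 88×0.16 = 14.08, 88×0.11 = 9.68, 88×0.11 = 9.68, 88×0.25 = 22, 88×0.13 = 11.44.
cat         O        E   (O−E)²/E
ch 1       27    21.12     1.6370
ch 2       12    14.08     0.3073
ch 3       14     9.68     1.9279
ch 4        9     9.68     0.0478
ch 5       11       22     5.5000
ch 6       15    11.44     1.1078
Sum = 10.528
df = 5. Since 10.528 < 11.070, we do not reject H₀.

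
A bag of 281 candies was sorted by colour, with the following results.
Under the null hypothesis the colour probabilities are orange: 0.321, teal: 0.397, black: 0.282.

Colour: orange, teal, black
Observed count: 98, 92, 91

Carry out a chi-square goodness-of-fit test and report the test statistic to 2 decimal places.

Expected counts E_i = n·p_i: 281×0.321 = 90.201, 281×0.397 = 111.557, 281×0.282 = 79.242.
orange: (98 − 90.201)²/90.201 = 60.824401/90.201 = 0.674
teal: (92 − 111.557)²/111.557 = 382.476249/111.557 = 3.429
black: (91 − 79.242)²/79.242 = 138.250564/79.242 = 1.745
Sum = 5.85

5.85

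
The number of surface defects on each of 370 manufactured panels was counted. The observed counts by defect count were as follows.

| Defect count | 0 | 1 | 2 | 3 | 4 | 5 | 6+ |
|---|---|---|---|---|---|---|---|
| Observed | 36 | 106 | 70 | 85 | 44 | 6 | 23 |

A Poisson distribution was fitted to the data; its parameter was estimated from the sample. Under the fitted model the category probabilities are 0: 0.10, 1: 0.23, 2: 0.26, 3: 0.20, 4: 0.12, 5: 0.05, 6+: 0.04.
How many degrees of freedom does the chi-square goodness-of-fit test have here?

There are k = 7 categories and 1 parameter estimated from the data, so df = 7 − 1 − 1 = 5.

5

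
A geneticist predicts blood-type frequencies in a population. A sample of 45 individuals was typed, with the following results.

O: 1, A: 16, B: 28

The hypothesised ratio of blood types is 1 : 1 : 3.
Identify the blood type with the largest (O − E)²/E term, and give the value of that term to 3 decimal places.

O, 7.111

Ratio total = 5. Expected counts: 45×1/5 = 9, 45×1/5 = 9, 45×3/5 = 27.
cat         O        E   (O−E)²/E
O           1        9     7.1111
A          16        9     5.4444
B          28       27     0.0370
The largest term is for O: 7.111.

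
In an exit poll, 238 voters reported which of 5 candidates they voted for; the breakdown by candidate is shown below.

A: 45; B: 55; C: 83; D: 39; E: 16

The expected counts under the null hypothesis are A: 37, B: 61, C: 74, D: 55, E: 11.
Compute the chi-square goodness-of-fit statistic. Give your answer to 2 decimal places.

A: (45 − 37)²/37 = 64/37 = 1.730
B: (55 − 61)²/61 = 36/61 = 0.590
C: (83 − 74)²/74 = 81/74 = 1.095
D: (39 − 55)²/55 = 256/55 = 4.655
E: (16 − 11)²/11 = 25/11 = 2.273
Sum = 10.34

10.34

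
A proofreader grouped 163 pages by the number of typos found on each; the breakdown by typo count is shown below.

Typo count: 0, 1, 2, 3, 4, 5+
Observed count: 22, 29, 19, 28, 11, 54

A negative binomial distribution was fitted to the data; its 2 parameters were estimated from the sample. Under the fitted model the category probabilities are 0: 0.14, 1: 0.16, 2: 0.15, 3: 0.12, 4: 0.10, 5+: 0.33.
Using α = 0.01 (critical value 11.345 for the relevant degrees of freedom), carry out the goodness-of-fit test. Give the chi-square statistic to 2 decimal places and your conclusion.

Expected counts E_i = n·p_i: 163×0.14 = 22.82, 163×0.16 = 26.08, 163×0.15 = 24.45, 163×0.12 = 19.56, 163×0.10 = 16.3, 163×0.33 = 53.79.
χ² = (22−22.82)²/22.82 + (29−26.08)²/26.08 + (19−24.45)²/24.45 + (28−19.56)²/19.56 + (11−16.3)²/16.3 + (54−53.79)²/53.79
   = 0.029 + 0.327 + 1.215 + 3.642 + 1.723 + 0.001
Sum = 6.94
df = 3. Since 6.94 < 11.345, we do not reject H₀.

6.94; do not reject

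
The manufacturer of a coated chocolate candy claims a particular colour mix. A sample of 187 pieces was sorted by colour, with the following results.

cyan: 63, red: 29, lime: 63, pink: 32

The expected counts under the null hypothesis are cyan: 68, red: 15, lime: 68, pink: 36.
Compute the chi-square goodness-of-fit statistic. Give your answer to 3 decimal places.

cat         O        E   (O−E)²/E
cyan       63       68     0.3676
red        29       15    13.0667
lime       63       68     0.3676
pink       32       36     0.4444
Sum = 14.246

14.246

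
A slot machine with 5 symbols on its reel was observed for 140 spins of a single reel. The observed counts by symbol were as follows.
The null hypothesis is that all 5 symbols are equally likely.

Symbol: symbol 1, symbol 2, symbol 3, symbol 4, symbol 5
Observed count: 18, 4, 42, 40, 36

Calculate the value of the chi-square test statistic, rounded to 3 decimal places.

Expected count for each of the 5 categories: 140/5 = 28.
χ² = (18−28)²/28 + (4−28)²/28 + (42−28)²/28 + (40−28)²/28 + (36−28)²/28
   = 3.5714 + 20.5714 + 7.0000 + 5.1429 + 2.2857
Sum = 38.571

38.571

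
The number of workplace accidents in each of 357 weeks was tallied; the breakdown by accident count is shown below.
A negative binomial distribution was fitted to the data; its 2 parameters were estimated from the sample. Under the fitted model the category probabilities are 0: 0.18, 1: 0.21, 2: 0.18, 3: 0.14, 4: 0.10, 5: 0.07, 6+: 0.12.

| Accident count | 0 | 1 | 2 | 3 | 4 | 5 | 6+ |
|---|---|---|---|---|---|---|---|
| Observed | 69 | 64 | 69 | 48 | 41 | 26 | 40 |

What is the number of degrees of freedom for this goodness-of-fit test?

There are k = 7 categories and 2 parameters estimated from the data, so df = 7 − 1 − 2 = 4.

4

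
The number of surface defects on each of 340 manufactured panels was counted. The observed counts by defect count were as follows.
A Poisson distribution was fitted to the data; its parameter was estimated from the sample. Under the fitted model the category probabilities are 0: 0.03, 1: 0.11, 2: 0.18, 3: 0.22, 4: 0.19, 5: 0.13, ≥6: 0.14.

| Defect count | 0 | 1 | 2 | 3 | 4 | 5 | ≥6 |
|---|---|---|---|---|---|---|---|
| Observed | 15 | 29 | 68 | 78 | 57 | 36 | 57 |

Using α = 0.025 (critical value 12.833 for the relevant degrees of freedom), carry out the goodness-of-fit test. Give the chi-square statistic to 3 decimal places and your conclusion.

9.310; do not reject

Expected counts E_i = n·p_i: 340×0.03 = 10.2, 340×0.11 = 37.4, 340×0.18 = 61.2, 340×0.22 = 74.8, 340×0.19 = 64.6, 340×0.13 = 44.2, 340×0.14 = 47.6.
cat         O        E   (O−E)²/E
0          15     10.2     2.2588
1          29     37.4     1.8866
2          68     61.2     0.7556
3          78     74.8     0.1369
4          57     64.6     0.8941
5          36     44.2     1.5213
≥6         57     47.6     1.8563
Sum = 9.310
df = 5. Since 9.310 < 12.833, we do not reject H₀.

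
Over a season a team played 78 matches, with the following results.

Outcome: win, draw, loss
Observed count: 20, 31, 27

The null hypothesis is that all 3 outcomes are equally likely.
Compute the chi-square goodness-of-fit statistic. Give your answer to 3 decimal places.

Expected count for each of the 3 categories: 78/3 = 26.
win: (20 − 26)²/26 = 36/26 = 1.3846
draw: (31 − 26)²/26 = 25/26 = 0.9615
loss: (27 − 26)²/26 = 1/26 = 0.0385
Sum = 2.385

2.385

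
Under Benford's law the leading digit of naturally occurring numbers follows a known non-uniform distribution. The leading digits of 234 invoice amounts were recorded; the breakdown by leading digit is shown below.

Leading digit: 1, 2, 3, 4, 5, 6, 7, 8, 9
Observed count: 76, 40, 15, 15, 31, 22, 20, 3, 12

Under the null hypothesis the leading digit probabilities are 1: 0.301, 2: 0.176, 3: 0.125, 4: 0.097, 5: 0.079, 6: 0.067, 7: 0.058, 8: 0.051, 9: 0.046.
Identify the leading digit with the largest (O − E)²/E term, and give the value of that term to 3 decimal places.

5, 8.471

Expected counts E_i = n·p_i: 234×0.301 = 70.434, 234×0.176 = 41.184, 234×0.125 = 29.25, 234×0.097 = 22.698, 234×0.079 = 18.486, 234×0.067 = 15.678, 234×0.058 = 13.572, 234×0.051 = 11.934, 234×0.046 = 10.764.
χ² = (76−70.434)²/70.434 + (40−41.184)²/41.184 + (15−29.25)²/29.25 + (15−22.698)²/22.698 + (31−18.486)²/18.486 + (22−15.678)²/15.678 + (20−13.572)²/13.572 + (3−11.934)²/11.934 + (12−10.764)²/10.764
   = 0.4398 + 0.0340 + 6.9423 + 2.6108 + 8.4713 + 2.5493 + 3.0444 + 6.6881 + 0.1419
The largest term is for 5: 8.471.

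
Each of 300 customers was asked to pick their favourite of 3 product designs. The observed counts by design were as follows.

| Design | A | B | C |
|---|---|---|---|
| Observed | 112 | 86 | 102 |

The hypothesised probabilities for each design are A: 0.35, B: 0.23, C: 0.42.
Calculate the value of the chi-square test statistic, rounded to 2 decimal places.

Expected counts E_i = n·p_i: 300×0.35 = 105, 300×0.23 = 69, 300×0.42 = 126.
χ² = (112−105)²/105 + (86−69)²/69 + (102−126)²/126
   = 0.467 + 4.188 + 4.571
Sum = 9.23

9.23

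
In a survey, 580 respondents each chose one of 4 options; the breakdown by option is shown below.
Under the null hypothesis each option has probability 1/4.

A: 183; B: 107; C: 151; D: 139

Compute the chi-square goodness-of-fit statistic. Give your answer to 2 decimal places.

Expected count for each of the 4 categories: 580/4 = 145.
A: (183 − 145)²/145 = 1444/145 = 9.959
B: (107 − 145)²/145 = 1444/145 = 9.959
C: (151 − 145)²/145 = 36/145 = 0.248
D: (139 − 145)²/145 = 36/145 = 0.248
Sum = 20.41

20.41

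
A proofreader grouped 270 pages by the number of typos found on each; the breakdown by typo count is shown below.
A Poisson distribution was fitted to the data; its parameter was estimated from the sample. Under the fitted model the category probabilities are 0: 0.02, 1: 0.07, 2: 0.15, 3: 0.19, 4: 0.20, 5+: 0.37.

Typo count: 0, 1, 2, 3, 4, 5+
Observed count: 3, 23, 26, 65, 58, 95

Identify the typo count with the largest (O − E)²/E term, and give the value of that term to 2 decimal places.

Expected counts E_i = n·p_i: 270×0.02 = 5.4, 270×0.07 = 18.9, 270×0.15 = 40.5, 270×0.19 = 51.3, 270×0.20 = 54, 270×0.37 = 99.9.
cat         O        E   (O−E)²/E
0           3      5.4      1.067
1          23     18.9      0.889
2          26     40.5      5.191
3          65     51.3      3.659
4          58       54      0.296
5+         95     99.9      0.240
The largest term is for 2: 5.19.

2, 5.19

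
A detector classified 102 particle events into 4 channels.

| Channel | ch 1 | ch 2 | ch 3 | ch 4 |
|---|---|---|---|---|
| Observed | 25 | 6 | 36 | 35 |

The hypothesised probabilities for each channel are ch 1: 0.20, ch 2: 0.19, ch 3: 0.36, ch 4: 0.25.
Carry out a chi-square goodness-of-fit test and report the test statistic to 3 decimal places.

Expected counts E_i = n·p_i: 102×0.20 = 20.4, 102×0.19 = 19.38, 102×0.36 = 36.72, 102×0.25 = 25.5.
χ² = (25−20.4)²/20.4 + (6−19.38)²/19.38 + (36−36.72)²/36.72 + (35−25.5)²/25.5
   = 1.0373 + 9.2376 + 0.0141 + 3.5392
Sum = 13.828

13.828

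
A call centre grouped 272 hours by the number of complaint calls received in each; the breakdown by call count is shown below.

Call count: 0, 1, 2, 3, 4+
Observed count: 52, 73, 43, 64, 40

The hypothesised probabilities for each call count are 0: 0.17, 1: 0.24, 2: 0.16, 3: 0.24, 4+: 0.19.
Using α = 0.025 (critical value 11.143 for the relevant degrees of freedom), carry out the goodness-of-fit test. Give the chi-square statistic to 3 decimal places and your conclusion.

Expected counts E_i = n·p_i: 272×0.17 = 46.24, 272×0.24 = 65.28, 272×0.16 = 43.52, 272×0.24 = 65.28, 272×0.19 = 51.68.
χ² = (52−46.24)²/46.24 + (73−65.28)²/65.28 + (43−43.52)²/43.52 + (64−65.28)²/65.28 + (40−51.68)²/51.68
   = 0.7175 + 0.9130 + 0.0062 + 0.0251 + 2.6398
Sum = 4.302
df = 4. Since 4.302 < 11.143, we do not reject H₀.

4.302; do not reject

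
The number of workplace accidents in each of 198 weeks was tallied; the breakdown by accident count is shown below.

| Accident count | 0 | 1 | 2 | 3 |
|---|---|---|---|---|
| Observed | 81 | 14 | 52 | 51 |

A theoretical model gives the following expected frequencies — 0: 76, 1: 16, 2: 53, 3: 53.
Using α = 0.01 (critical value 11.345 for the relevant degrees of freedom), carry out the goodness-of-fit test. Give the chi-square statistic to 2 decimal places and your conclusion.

0.67; do not reject

χ² = (81−76)²/76 + (14−16)²/16 + (52−53)²/53 + (51−53)²/53
   = 0.329 + 0.250 + 0.019 + 0.075
Sum = 0.67
df = 3. Since 0.67 < 11.345, we do not reject H₀.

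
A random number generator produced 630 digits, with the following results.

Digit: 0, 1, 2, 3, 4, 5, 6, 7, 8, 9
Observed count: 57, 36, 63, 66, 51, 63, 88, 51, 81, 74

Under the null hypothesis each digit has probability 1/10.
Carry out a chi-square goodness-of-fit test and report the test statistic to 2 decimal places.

33.84

Expected count for each of the 10 categories: 630/10 = 63.
cat         O        E   (O−E)²/E
0          57       63      0.571
1          36       63     11.571
2          63       63      0.000
3          66       63      0.143
4          51       63      2.286
5          63       63      0.000
6          88       63      9.921
7          51       63      2.286
8          81       63      5.143
9          74       63      1.921
Sum = 33.84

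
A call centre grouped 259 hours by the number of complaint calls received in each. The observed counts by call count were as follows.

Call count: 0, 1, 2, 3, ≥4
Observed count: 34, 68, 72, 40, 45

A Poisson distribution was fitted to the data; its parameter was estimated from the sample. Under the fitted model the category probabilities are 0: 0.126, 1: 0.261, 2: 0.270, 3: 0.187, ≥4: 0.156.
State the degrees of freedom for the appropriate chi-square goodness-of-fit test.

There are k = 5 categories and 1 parameter estimated from the data, so df = 5 − 1 − 1 = 3.

3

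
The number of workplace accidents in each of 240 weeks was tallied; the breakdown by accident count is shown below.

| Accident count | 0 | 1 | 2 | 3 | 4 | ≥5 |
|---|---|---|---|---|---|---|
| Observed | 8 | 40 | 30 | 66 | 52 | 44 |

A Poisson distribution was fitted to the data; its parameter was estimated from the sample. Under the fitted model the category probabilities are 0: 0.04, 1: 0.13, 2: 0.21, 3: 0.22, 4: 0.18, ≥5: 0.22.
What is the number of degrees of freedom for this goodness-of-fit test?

There are k = 6 categories and 1 parameter estimated from the data, so df = 6 − 1 − 1 = 4.

4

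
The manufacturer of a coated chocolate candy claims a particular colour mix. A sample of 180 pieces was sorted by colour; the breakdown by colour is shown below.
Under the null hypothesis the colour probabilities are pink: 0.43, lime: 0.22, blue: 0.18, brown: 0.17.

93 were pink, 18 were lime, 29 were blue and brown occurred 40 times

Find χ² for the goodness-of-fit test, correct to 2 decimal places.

18.17

Expected counts E_i = n·p_i: 180×0.43 = 77.4, 180×0.22 = 39.6, 180×0.18 = 32.4, 180×0.17 = 30.6.
cat         O        E   (O−E)²/E
pink       93     77.4      3.144
lime       18     39.6     11.782
blue       29     32.4      0.357
brown      40     30.6      2.888
Sum = 18.17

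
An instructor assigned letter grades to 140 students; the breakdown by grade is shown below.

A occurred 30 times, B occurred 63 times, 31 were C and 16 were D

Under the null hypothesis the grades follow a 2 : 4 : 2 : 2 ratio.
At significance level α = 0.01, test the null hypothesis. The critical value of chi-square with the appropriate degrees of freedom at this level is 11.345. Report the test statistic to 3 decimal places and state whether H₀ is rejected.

6.482; do not reject

Ratio total = 10. Expected counts: 140×2/10 = 28, 140×4/10 = 56, 140×2/10 = 28, 140×2/10 = 28.
A: (30 − 28)²/28 = 4/28 = 0.1429
B: (63 − 56)²/56 = 49/56 = 0.8750
C: (31 − 28)²/28 = 9/28 = 0.3214
D: (16 − 28)²/28 = 144/28 = 5.1429
Sum = 6.482
df = 3. Since 6.482 < 11.345, we do not reject H₀.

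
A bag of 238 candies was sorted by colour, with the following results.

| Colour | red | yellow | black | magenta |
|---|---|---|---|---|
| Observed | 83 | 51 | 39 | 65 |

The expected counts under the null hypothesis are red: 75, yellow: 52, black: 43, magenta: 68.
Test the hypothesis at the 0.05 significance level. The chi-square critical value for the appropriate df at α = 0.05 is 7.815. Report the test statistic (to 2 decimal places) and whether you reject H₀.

1.38; do not reject

red: (83 − 75)²/75 = 64/75 = 0.853
yellow: (51 − 52)²/52 = 1/52 = 0.019
black: (39 − 43)²/43 = 16/43 = 0.372
magenta: (65 − 68)²/68 = 9/68 = 0.132
Sum = 1.38
df = 3. Since 1.38 < 7.815, we do not reject H₀.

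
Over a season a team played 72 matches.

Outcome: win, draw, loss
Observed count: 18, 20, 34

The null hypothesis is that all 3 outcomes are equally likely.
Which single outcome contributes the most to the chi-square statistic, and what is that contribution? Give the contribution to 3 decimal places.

Expected count for each of the 3 categories: 72/3 = 24.
χ² = (18−24)²/24 + (20−24)²/24 + (34−24)²/24
   = 1.5000 + 0.6667 + 4.1667
The largest term is for loss: 4.167.

loss, 4.167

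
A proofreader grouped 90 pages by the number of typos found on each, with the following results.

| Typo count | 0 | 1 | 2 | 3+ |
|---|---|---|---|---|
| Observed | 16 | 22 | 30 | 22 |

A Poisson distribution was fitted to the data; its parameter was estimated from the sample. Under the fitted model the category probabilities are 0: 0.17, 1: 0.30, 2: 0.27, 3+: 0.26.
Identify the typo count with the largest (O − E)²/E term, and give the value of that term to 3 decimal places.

Expected counts E_i = n·p_i: 90×0.17 = 15.3, 90×0.30 = 27, 90×0.27 = 24.3, 90×0.26 = 23.4.
χ² = (16−15.3)²/15.3 + (22−27)²/27 + (30−24.3)²/24.3 + (22−23.4)²/23.4
   = 0.0320 + 0.9259 + 1.3370 + 0.0838
The largest term is for 2: 1.337.

2, 1.337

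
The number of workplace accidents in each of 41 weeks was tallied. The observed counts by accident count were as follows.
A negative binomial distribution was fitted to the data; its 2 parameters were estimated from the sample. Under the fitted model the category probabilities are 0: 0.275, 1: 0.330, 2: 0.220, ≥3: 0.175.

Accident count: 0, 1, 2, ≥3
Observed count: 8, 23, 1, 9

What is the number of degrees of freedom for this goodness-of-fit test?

There are k = 4 categories and 2 parameters estimated from the data, so df = 4 − 1 − 2 = 1.

1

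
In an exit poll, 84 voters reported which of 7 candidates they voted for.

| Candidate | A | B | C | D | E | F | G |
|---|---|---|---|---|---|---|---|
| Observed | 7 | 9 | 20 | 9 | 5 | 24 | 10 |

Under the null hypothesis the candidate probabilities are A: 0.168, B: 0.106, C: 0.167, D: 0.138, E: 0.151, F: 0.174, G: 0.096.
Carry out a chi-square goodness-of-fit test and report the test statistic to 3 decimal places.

17.852

Expected counts E_i = n·p_i: 84×0.168 = 14.112, 84×0.106 = 8.904, 84×0.167 = 14.028, 84×0.138 = 11.592, 84×0.151 = 12.684, 84×0.174 = 14.616, 84×0.096 = 8.064.
cat         O        E   (O−E)²/E
A           7   14.112     3.5842
B           9    8.904     0.0010
C          20   14.028     2.5424
D           9   11.592     0.5796
E           5   12.684     4.6550
F          24   14.616     6.0249
G          10    8.064     0.4648
Sum = 17.852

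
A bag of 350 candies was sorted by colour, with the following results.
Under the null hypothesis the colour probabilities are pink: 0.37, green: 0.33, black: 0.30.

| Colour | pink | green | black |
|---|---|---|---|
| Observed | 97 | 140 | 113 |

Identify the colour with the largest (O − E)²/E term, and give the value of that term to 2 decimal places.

Expected counts E_i = n·p_i: 350×0.37 = 129.5, 350×0.33 = 115.5, 350×0.30 = 105.
cat         O        E   (O−E)²/E
pink       97    129.5      8.156
green     140    115.5      5.197
black     113      105      0.610
The largest term is for pink: 8.16.

pink, 8.16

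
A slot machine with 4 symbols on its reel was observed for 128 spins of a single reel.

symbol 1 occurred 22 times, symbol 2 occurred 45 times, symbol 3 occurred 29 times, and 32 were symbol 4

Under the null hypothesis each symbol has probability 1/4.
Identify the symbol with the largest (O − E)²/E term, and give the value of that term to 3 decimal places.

symbol 2, 5.281

Expected count for each of the 4 categories: 128/4 = 32.
cat           O        E   (O−E)²/E
symbol 1     22       32     3.1250
symbol 2     45       32     5.2813
symbol 3     29       32     0.2813
symbol 4     32       32     0.0000
The largest term is for symbol 2: 5.281.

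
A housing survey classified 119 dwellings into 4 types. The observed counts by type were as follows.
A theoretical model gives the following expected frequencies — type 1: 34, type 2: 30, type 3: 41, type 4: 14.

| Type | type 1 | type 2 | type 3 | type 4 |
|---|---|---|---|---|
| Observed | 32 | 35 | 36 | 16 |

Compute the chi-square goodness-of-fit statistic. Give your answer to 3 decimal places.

1.846

type 1: (32 − 34)²/34 = 4/34 = 0.1176
type 2: (35 − 30)²/30 = 25/30 = 0.8333
type 3: (36 − 41)²/41 = 25/41 = 0.6098
type 4: (16 − 14)²/14 = 4/14 = 0.2857
Sum = 1.846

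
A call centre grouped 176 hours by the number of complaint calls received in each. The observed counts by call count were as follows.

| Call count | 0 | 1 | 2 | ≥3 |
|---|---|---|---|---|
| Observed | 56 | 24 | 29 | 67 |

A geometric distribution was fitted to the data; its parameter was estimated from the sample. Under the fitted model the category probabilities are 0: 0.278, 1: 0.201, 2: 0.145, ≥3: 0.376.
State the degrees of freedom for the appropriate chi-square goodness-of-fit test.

2

There are k = 4 categories and 1 parameter estimated from the data, so df = 4 − 1 − 1 = 2.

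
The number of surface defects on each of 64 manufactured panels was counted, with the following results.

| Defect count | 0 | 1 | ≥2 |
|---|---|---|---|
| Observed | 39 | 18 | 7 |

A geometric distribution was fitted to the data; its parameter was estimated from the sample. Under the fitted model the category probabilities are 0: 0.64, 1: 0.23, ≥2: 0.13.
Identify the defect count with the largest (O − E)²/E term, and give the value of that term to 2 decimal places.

Expected counts E_i = n·p_i: 64×0.64 = 40.96, 64×0.23 = 14.72, 64×0.13 = 8.32.
0: (39 − 40.96)²/40.96 = 3.8416/40.96 = 0.094
1: (18 − 14.72)²/14.72 = 10.7584/14.72 = 0.731
≥2: (7 − 8.32)²/8.32 = 1.7424/8.32 = 0.209
The largest term is for 1: 0.73.

1, 0.73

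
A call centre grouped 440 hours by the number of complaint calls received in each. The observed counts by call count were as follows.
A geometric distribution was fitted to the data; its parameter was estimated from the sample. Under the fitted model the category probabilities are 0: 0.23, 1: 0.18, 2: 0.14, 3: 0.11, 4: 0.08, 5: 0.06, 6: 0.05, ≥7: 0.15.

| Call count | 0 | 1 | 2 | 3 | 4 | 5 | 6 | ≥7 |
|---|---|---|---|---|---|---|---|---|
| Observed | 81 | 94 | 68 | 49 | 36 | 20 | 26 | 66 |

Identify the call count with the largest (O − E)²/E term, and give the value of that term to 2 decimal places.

0, 4.03

Expected counts E_i = n·p_i: 440×0.23 = 101.2, 440×0.18 = 79.2, 440×0.14 = 61.6, 440×0.11 = 48.4, 440×0.08 = 35.2, 440×0.06 = 26.4, 440×0.05 = 22, 440×0.15 = 66.
χ² = (81−101.2)²/101.2 + (94−79.2)²/79.2 + (68−61.6)²/61.6 + (49−48.4)²/48.4 + (36−35.2)²/35.2 + (20−26.4)²/26.4 + (26−22)²/22 + (66−66)²/66
   = 4.032 + 2.766 + 0.665 + 0.007 + 0.018 + 1.552 + 0.727 + 0.000
The largest term is for 0: 4.03.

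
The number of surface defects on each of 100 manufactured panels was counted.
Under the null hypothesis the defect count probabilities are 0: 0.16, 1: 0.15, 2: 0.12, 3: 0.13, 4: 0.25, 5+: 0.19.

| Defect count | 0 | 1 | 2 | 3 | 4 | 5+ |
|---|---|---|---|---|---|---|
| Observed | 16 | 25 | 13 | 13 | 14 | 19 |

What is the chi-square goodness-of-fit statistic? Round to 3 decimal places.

11.590

Expected counts E_i = n·p_i: 100×0.16 = 16, 100×0.15 = 15, 100×0.12 = 12, 100×0.13 = 13, 100×0.25 = 25, 100×0.19 = 19.
cat         O        E   (O−E)²/E
0          16       16     0.0000
1          25       15     6.6667
2          13       12     0.0833
3          13       13     0.0000
4          14       25     4.8400
5+         19       19     0.0000
Sum = 11.590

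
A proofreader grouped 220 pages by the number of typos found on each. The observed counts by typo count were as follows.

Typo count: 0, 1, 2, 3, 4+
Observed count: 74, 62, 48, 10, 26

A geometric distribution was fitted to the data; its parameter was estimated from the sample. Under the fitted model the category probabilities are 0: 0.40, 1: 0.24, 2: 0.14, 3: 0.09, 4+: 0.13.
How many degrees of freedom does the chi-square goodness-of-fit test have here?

3

There are k = 5 categories and 1 parameter estimated from the data, so df = 5 − 1 − 1 = 3.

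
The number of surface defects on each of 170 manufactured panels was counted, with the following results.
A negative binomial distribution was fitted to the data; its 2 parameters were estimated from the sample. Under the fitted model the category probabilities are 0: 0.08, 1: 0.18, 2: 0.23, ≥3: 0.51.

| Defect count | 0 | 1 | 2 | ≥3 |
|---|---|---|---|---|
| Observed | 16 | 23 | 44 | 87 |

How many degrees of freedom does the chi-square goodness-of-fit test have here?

1

There are k = 4 categories and 2 parameters estimated from the data, so df = 4 − 1 − 2 = 1.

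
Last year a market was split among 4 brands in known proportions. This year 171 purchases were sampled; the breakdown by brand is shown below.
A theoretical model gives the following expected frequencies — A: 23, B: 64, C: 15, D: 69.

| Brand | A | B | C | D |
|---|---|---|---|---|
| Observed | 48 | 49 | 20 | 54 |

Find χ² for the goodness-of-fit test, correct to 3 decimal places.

35.617

A: (48 − 23)²/23 = 625/23 = 27.1739
B: (49 − 64)²/64 = 225/64 = 3.5156
C: (20 − 15)²/15 = 25/15 = 1.6667
D: (54 − 69)²/69 = 225/69 = 3.2609
Sum = 35.617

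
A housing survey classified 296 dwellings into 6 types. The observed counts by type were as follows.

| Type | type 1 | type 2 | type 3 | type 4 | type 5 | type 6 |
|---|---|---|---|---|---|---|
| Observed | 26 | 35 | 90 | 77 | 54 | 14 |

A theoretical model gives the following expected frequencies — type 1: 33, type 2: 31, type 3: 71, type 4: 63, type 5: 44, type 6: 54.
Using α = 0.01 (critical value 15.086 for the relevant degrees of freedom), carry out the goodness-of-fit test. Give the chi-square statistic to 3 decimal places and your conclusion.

42.099; reject

cat         O        E   (O−E)²/E
type 1     26       33     1.4848
type 2     35       31     0.5161
type 3     90       71     5.0845
type 4     77       63     3.1111
type 5     54       44     2.2727
type 6     14       54    29.6296
Sum = 42.099
df = 5. Since 42.099 > 15.086, we reject H₀.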